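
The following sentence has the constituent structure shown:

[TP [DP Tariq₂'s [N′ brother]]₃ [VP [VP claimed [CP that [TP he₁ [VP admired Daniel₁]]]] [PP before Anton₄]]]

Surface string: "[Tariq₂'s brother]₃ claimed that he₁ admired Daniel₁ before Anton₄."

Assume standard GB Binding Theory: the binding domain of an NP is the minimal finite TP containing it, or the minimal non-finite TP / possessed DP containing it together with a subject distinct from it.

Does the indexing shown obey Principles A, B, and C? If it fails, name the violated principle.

Principle C

The two coindexed NPs are *he₁* and *Daniel₁*.
*Daniel₁* is an R-expression. Principle C requires it to be free everywhere.
*he₁* c-commands it and carries the same index.
The R-expression is bound → Principle C violation.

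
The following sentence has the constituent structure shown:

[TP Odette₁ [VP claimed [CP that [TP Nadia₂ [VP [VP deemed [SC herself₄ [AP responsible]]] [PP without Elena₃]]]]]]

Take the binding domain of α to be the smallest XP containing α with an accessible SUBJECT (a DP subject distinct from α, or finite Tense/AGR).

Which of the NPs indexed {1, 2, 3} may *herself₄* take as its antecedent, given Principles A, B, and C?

{2}

*herself* is an anaphor, so Principle A applies: it must be bound in its binding domain.
Binding domain of *herself₄*: the embedded TP, whose subject is Nadia₂.
*Odette₁* c-commands the anaphor but is outside its binding domain → cannot satisfy Principle A.
*Nadia₂* c-commands the anaphor within its binding domain → licit binder.
*Elena₃* does not c-command the anaphor → cannot bind it.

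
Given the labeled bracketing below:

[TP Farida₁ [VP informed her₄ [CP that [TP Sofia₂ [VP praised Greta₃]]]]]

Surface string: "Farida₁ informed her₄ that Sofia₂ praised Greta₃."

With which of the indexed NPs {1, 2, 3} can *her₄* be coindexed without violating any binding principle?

*her* is a pronoun, so Principle B applies: it must be free in its binding domain.
Binding domain of *her₄*: the matrix TP, whose subject is Farida₁.
*Farida₁* c-commands the pronoun within its binding domain → coindexation would violate Principle B.
*Sofia₂*: the pronoun c-commands this R-expression → coindexation would violate Principle C on *Sofia₂*.
*Greta₃*: the pronoun c-commands this R-expression → coindexation would violate Principle C on *Greta₃*.

none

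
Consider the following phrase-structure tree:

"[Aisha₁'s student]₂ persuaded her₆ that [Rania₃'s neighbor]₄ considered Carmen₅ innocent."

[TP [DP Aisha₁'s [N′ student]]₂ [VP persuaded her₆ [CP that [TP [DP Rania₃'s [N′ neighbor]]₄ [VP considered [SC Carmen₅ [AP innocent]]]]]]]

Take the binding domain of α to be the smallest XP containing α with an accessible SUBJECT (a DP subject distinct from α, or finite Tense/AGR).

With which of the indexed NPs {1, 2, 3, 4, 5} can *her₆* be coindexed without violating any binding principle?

{1}

*her* is a pronoun, so Principle B applies: it must be free in its binding domain.
Binding domain of *her₆*: the matrix TP, whose subject is [Aisha₁'s student]₂.
*Aisha₁* and the pronoun do not c-command one another → neither Principle B nor Principle C is at stake; coindexation permitted.
*[Aisha₁'s student]₂* c-commands the pronoun within its binding domain → coindexation would violate Principle B.
*Rania₃*: the pronoun c-commands this R-expression → coindexation would violate Principle C on *Rania₃*.
*[Rania₃'s neighbor]₄*: the pronoun c-commands this R-expression → coindexation would violate Principle C on *[Rania₃'s neighbor]₄*.
*Carmen₅*: the pronoun c-commands this R-expression → coindexation would violate Principle C on *Carmen₅*.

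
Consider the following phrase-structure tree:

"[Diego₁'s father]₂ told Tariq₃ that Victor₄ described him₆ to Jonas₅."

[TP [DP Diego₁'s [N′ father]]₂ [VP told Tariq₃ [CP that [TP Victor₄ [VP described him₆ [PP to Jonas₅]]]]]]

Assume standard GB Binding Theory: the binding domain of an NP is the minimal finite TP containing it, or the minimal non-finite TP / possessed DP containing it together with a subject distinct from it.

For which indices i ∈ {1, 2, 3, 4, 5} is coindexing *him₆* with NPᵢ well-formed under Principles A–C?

*him* is a pronoun, so Principle B applies: it must be free in its binding domain.
Binding domain of *him₆*: the embedded TP, whose subject is Victor₄.
*Diego₁* and the pronoun do not c-command one another → neither Principle B nor Principle C is at stake; coindexation permitted.
*[Diego₁'s father]₂* c-commands the pronoun but from outside its binding domain, and is not c-commanded by it → coindexation permitted.
*Tariq₃* c-commands the pronoun but from outside its binding domain, and is not c-commanded by it → coindexation permitted.
*Victor₄* c-commands the pronoun within its binding domain → coindexation would violate Principle B.
*Jonas₅*: the pronoun c-commands this R-expression → coindexation would violate Principle C on *Jonas₅*.

{1, 2, 3}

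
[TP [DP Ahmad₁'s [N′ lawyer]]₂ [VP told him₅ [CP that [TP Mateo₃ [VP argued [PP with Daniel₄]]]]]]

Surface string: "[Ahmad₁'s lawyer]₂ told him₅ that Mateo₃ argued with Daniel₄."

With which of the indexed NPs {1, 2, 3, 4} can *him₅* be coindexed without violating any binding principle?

*him* is a pronoun, so Principle B applies: it must be free in its binding domain.
Binding domain of *him₅*: the matrix TP, whose subject is [Ahmad₁'s lawyer]₂.
*Ahmad₁* and the pronoun do not c-command one another → neither Principle B nor Principle C is at stake; coindexation permitted.
*[Ahmad₁'s lawyer]₂* c-commands the pronoun within its binding domain → coindexation would violate Principle B.
*Mateo₃*: the pronoun c-commands this R-expression → coindexation would violate Principle C on *Mateo₃*.
*Daniel₄*: the pronoun c-commands this R-expression → coindexation would violate Principle C on *Daniel₄*.

{1}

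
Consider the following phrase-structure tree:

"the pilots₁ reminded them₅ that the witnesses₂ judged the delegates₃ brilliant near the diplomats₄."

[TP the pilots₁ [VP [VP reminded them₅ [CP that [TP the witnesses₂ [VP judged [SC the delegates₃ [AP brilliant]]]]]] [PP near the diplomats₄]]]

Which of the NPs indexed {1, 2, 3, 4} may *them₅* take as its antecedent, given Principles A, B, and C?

{4}

*them* is a pronoun, so Principle B applies: it must be free in its binding domain.
Binding domain of *them₅*: the matrix TP, whose subject is the pilots₁.
*the pilots₁* c-commands the pronoun within its binding domain → coindexation would violate Principle B.
*the witnesses₂*: the pronoun c-commands this R-expression → coindexation would violate Principle C on *the witnesses₂*.
*the delegates₃*: the pronoun c-commands this R-expression → coindexation would violate Principle C on *the delegates₃*.
*the diplomats₄* and the pronoun do not c-command one another → neither Principle B nor Principle C is at stake; coindexation permitted.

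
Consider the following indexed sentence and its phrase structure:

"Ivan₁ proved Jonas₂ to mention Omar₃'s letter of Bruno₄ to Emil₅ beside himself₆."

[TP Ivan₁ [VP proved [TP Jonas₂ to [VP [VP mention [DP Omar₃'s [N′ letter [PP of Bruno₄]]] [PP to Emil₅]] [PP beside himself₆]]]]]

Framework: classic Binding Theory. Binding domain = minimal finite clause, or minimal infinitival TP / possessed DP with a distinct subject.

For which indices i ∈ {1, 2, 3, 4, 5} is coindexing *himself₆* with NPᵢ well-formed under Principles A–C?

{2}

*himself* is an anaphor, so Principle A applies: it must be bound in its binding domain.
Binding domain of *himself₆*: the embedded TP, whose subject is Jonas₂.
*Ivan₁* c-commands the anaphor but is outside its binding domain → cannot satisfy Principle A.
*Jonas₂* c-commands the anaphor within its binding domain → licit binder.
*Omar₃* does not c-command the anaphor → cannot bind it.
*Bruno₄* does not c-command the anaphor → cannot bind it.
*Emil₅* does not c-command the anaphor → cannot bind it.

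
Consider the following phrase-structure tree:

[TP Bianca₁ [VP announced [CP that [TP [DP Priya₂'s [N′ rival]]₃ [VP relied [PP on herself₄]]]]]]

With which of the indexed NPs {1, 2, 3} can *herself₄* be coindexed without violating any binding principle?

{3}

*herself* is an anaphor, so Principle A applies: it must be bound in its binding domain.
Binding domain of *herself₄*: the embedded TP, whose subject is [Priya₂'s rival]₃.
*Bianca₁* c-commands the anaphor but is outside its binding domain → cannot satisfy Principle A.
*Priya₂* does not c-command the anaphor → cannot bind it.
*[Priya₂'s rival]₃* c-commands the anaphor within its binding domain → licit binder.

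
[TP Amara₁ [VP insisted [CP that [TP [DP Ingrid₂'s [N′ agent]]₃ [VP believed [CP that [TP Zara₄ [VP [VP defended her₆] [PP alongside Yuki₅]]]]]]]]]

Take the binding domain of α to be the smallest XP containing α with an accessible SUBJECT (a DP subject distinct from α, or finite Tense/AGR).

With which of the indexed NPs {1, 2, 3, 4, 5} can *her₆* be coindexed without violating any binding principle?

{1, 2, 3, 5}

*her* is a pronoun, so Principle B applies: it must be free in its binding domain.
Binding domain of *her₆*: the embedded TP, whose subject is Zara₄.
*Amara₁* c-commands the pronoun but from outside its binding domain, and is not c-commanded by it → coindexation permitted.
*Ingrid₂* and the pronoun do not c-command one another → neither Principle B nor Principle C is at stake; coindexation permitted.
*[Ingrid₂'s agent]₃* c-commands the pronoun but from outside its binding domain, and is not c-commanded by it → coindexation permitted.
*Zara₄* c-commands the pronoun within its binding domain → coindexation would violate Principle B.
*Yuki₅* and the pronoun do not c-command one another → neither Principle B nor Principle C is at stake; coindexation permitted.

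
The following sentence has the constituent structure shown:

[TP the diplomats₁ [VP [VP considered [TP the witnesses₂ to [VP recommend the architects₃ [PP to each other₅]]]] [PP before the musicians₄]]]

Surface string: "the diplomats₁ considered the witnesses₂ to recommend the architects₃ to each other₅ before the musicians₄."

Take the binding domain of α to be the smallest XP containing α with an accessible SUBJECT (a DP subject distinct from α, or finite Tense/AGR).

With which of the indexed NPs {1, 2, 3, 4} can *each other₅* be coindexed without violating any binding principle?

*each other* is an anaphor, so Principle A applies: it must be bound in its binding domain.
Binding domain of *each other₅*: the embedded TP, whose subject is the witnesses₂.
*the diplomats₁* c-commands the anaphor but is outside its binding domain → cannot satisfy Principle A.
*the witnesses₂* c-commands the anaphor within its binding domain → licit binder.
*the architects₃* c-commands the anaphor within its binding domain → licit binder.
*the musicians₄* does not c-command the anaphor → cannot bind it.

{2, 3}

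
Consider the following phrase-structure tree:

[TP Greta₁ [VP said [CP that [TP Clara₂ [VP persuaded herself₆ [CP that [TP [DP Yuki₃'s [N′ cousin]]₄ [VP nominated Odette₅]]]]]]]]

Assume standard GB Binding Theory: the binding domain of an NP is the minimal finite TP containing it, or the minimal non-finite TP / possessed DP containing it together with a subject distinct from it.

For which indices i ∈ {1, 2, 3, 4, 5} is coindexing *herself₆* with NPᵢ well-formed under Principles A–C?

{2}

*herself* is an anaphor, so Principle A applies: it must be bound in its binding domain.
Binding domain of *herself₆*: the embedded TP, whose subject is Clara₂.
*Greta₁* c-commands the anaphor but is outside its binding domain → cannot satisfy Principle A.
*Clara₂* c-commands the anaphor within its binding domain → licit binder.
*Yuki₃* does not c-command the anaphor → cannot bind it.
*[Yuki₃'s cousin]₄* does not c-command the anaphor → cannot bind it.
*Odette₅* does not c-command the anaphor → cannot bind it.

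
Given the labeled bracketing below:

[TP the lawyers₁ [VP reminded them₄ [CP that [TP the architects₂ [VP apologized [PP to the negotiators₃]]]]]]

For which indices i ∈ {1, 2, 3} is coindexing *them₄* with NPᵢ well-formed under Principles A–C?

*them* is a pronoun, so Principle B applies: it must be free in its binding domain.
Binding domain of *them₄*: the matrix TP, whose subject is the lawyers₁.
*the lawyers₁* c-commands the pronoun within its binding domain → coindexation would violate Principle B.
*the architects₂*: the pronoun c-commands this R-expression → coindexation would violate Principle C on *the architects₂*.
*the negotiators₃*: the pronoun c-commands this R-expression → coindexation would violate Principle C on *the negotiators₃*.

none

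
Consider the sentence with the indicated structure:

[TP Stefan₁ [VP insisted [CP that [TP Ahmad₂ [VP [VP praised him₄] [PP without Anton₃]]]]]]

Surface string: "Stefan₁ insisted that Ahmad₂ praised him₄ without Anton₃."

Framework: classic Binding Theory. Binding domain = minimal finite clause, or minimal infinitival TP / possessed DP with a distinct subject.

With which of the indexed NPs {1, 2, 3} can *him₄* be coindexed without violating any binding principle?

*him* is a pronoun, so Principle B applies: it must be free in its binding domain.
Binding domain of *him₄*: the embedded TP, whose subject is Ahmad₂.
*Stefan₁* c-commands the pronoun but from outside its binding domain, and is not c-commanded by it → coindexation permitted.
*Ahmad₂* c-commands the pronoun within its binding domain → coindexation would violate Principle B.
*Anton₃* and the pronoun do not c-command one another → neither Principle B nor Principle C is at stake; coindexation permitted.

{1, 3}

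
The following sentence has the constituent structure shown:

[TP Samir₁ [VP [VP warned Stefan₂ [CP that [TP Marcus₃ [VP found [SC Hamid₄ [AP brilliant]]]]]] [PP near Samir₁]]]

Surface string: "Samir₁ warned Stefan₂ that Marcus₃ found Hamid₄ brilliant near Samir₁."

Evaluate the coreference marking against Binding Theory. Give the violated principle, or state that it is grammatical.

Principle C

The two coindexed NPs are *Samir₁* (the lower occurrence) and *Samir₁* (the higher occurrence).
*Samir₁* (the lower occurrence) is an R-expression. Principle C requires it to be free everywhere.
*Samir₁* (the higher occurrence) c-commands it and carries the same index.
The R-expression is bound → Principle C violation.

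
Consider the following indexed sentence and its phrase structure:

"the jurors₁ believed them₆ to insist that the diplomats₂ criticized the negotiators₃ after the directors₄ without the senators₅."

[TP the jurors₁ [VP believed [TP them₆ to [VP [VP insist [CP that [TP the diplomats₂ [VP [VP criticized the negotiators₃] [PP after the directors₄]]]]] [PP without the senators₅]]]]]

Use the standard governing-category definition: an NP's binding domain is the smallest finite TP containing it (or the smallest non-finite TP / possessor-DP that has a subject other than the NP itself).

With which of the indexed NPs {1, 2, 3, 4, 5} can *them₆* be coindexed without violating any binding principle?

none

*them* is a pronoun, so Principle B applies: it must be free in its binding domain.
Binding domain of *them₆*: the matrix TP, whose subject is the jurors₁.
*the jurors₁* c-commands the pronoun within its binding domain → coindexation would violate Principle B.
*the diplomats₂*: the pronoun c-commands this R-expression → coindexation would violate Principle C on *the diplomats₂*.
*the negotiators₃*: the pronoun c-commands this R-expression → coindexation would violate Principle C on *the negotiators₃*.
*the directors₄*: the pronoun c-commands this R-expression → coindexation would violate Principle C on *the directors₄*.
*the senators₅*: the pronoun c-commands this R-expression → coindexation would violate Principle C on *the senators₅*.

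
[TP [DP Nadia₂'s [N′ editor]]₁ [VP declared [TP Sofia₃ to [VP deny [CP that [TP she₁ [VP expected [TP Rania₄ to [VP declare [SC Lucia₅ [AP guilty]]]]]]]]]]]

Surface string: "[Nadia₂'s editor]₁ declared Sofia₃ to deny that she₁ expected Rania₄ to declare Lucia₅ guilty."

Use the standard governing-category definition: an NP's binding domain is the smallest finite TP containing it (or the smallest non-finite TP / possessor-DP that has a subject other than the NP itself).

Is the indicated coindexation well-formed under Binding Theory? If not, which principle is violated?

The two coindexed NPs are *[Nadia₂'s editor]₁* and *she₁*.
*she₁* is a pronoun; nothing c-commands it within its binding domain (the embedded TP.), so Principle B holds trivially.
*[Nadia₂'s editor]₁* is an R-expression; *she₁* does not c-command it, and no other NP shares its index, so Principle C is satisfied.
All principles are respected.

grammatical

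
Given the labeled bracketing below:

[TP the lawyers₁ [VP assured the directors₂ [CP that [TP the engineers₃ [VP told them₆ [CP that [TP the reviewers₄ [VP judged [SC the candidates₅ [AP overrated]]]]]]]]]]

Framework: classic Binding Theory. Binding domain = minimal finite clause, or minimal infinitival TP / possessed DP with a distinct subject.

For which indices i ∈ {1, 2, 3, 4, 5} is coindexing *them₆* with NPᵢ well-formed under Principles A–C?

{1, 2}

*them* is a pronoun, so Principle B applies: it must be free in its binding domain.
Binding domain of *them₆*: the embedded TP, whose subject is the engineers₃.
*the lawyers₁* c-commands the pronoun but from outside its binding domain, and is not c-commanded by it → coindexation permitted.
*the directors₂* c-commands the pronoun but from outside its binding domain, and is not c-commanded by it → coindexation permitted.
*the engineers₃* c-commands the pronoun within its binding domain → coindexation would violate Principle B.
*the reviewers₄*: the pronoun c-commands this R-expression → coindexation would violate Principle C on *the reviewers₄*.
*the candidates₅*: the pronoun c-commands this R-expression → coindexation would violate Principle C on *the candidates₅*.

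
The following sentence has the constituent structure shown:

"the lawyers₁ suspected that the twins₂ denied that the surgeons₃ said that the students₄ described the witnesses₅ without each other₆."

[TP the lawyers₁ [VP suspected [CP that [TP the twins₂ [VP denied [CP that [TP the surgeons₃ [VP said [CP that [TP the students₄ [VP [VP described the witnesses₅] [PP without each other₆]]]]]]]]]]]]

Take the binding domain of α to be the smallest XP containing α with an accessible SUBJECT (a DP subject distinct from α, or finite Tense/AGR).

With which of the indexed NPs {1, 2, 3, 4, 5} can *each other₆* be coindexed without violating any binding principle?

{4}

*each other* is an anaphor, so Principle A applies: it must be bound in its binding domain.
Binding domain of *each other₆*: the embedded TP, whose subject is the students₄.
*the lawyers₁* c-commands the anaphor but is outside its binding domain → cannot satisfy Principle A.
*the twins₂* c-commands the anaphor but is outside its binding domain → cannot satisfy Principle A.
*the surgeons₃* c-commands the anaphor but is outside its binding domain → cannot satisfy Principle A.
*the students₄* c-commands the anaphor within its binding domain → licit binder.
*the witnesses₅* does not c-command the anaphor → cannot bind it.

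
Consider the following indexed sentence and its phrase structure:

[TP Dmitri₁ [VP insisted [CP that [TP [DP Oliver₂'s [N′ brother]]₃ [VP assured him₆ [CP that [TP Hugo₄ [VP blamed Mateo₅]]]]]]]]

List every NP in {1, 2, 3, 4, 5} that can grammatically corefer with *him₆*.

*him* is a pronoun, so Principle B applies: it must be free in its binding domain.
Binding domain of *him₆*: the embedded TP, whose subject is [Oliver₂'s brother]₃.
*Dmitri₁* c-commands the pronoun but from outside its binding domain, and is not c-commanded by it → coindexation permitted.
*Oliver₂* and the pronoun do not c-command one another → neither Principle B nor Principle C is at stake; coindexation permitted.
*[Oliver₂'s brother]₃* c-commands the pronoun within its binding domain → coindexation would violate Principle B.
*Hugo₄*: the pronoun c-commands this R-expression → coindexation would violate Principle C on *Hugo₄*.
*Mateo₅*: the pronoun c-commands this R-expression → coindexation would violate Principle C on *Mateo₅*.

{1, 2}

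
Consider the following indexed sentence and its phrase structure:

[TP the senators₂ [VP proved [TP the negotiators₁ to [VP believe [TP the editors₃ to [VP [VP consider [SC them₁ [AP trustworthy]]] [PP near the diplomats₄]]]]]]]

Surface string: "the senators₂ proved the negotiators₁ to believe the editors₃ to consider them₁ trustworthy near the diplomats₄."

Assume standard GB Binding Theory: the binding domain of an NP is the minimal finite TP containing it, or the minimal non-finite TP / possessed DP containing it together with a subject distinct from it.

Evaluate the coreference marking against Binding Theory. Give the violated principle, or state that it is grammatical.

grammatical

The two coindexed NPs are *the negotiators₁* and *them₁*.
*them₁* is a pronoun; its binding domain is the embedded TP, whose subject is the editors₃. Within that domain it is c-commanded only by *the editors₃*, which carries a different index — the pronoun is free locally, so Principle B holds.
*the negotiators₁* is an R-expression; *them₁* does not c-command it, and no other NP shares its index, so Principle C is satisfied.
All principles are respected.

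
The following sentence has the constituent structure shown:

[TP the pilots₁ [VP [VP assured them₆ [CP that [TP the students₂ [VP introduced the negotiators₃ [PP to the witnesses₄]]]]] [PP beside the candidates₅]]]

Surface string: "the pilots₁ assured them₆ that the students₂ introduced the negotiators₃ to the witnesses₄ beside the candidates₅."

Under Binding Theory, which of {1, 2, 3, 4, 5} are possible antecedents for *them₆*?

*them* is a pronoun, so Principle B applies: it must be free in its binding domain.
Binding domain of *them₆*: the matrix TP, whose subject is the pilots₁.
*the pilots₁* c-commands the pronoun within its binding domain → coindexation would violate Principle B.
*the students₂*: the pronoun c-commands this R-expression → coindexation would violate Principle C on *the students₂*.
*the negotiators₃*: the pronoun c-commands this R-expression → coindexation would violate Principle C on *the negotiators₃*.
*the witnesses₄*: the pronoun c-commands this R-expression → coindexation would violate Principle C on *the witnesses₄*.
*the candidates₅* and the pronoun do not c-command one another → neither Principle B nor Principle C is at stake; coindexation permitted.

{5}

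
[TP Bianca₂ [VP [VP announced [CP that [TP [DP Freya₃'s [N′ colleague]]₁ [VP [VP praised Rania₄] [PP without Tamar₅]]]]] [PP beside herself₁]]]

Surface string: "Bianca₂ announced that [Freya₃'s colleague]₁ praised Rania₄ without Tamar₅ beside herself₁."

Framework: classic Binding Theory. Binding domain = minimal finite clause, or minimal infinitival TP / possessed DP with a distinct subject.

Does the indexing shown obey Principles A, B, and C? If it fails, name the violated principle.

The two coindexed NPs are *[Freya₃'s colleague]₁* and *herself₁*.
*herself₁* is an anaphor. Principle A requires it to be bound within its binding domain — the matrix TP, whose subject is Bianca₂.
Within that domain it is c-commanded by *Bianca₂*, which does not share its index.
*[Freya₃'s colleague]₁* does not c-command the anaphor at all.
The anaphor is unbound in its domain → Principle A violation.

Principle A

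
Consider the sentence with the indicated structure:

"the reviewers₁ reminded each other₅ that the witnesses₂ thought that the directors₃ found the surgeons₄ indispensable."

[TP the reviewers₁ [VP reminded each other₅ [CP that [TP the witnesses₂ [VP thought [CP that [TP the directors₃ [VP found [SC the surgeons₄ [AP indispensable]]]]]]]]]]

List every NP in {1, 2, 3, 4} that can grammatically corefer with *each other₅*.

{1}

*each other* is an anaphor, so Principle A applies: it must be bound in its binding domain.
Binding domain of *each other₅*: the matrix TP, whose subject is the reviewers₁.
*the reviewers₁* c-commands the anaphor within its binding domain → licit binder.
*the witnesses₂* does not c-command the anaphor → cannot bind it.
*the directors₃* does not c-command the anaphor → cannot bind it.
*the surgeons₄* does not c-command the anaphor → cannot bind it.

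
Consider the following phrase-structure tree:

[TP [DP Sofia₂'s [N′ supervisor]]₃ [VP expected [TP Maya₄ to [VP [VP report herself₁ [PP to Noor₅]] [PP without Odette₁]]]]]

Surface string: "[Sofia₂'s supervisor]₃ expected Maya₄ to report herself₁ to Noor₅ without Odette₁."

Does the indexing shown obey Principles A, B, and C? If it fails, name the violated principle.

The two coindexed NPs are *Odette₁* and *herself₁*.
*herself₁* is an anaphor. Principle A requires it to be bound within its binding domain — the embedded TP, whose subject is Maya₄.
Within that domain it is c-commanded by *Maya₄*, which does not share its index.
*Odette₁* does not c-command the anaphor at all.
The anaphor is unbound in its domain → Principle A violation.

Principle A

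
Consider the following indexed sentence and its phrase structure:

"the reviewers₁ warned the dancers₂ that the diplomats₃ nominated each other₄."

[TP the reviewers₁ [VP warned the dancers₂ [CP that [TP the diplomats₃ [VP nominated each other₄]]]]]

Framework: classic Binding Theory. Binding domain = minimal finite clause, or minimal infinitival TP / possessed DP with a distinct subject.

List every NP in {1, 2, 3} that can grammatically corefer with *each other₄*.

{3}

*each other* is an anaphor, so Principle A applies: it must be bound in its binding domain.
Binding domain of *each other₄*: the embedded TP, whose subject is the diplomats₃.
*the reviewers₁* c-commands the anaphor but is outside its binding domain → cannot satisfy Principle A.
*the dancers₂* c-commands the anaphor but is outside its binding domain → cannot satisfy Principle A.
*the diplomats₃* c-commands the anaphor within its binding domain → licit binder.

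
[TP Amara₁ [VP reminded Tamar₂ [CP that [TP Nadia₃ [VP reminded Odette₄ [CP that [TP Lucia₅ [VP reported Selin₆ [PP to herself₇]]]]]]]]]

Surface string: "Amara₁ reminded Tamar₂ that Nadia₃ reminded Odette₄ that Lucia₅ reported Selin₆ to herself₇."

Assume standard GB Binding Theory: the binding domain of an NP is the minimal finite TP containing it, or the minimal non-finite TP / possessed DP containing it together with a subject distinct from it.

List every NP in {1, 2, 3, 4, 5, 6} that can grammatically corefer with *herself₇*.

{5, 6}

*herself* is an anaphor, so Principle A applies: it must be bound in its binding domain.
Binding domain of *herself₇*: the embedded TP, whose subject is Lucia₅.
*Amara₁* c-commands the anaphor but is outside its binding domain → cannot satisfy Principle A.
*Tamar₂* c-commands the anaphor but is outside its binding domain → cannot satisfy Principle A.
*Nadia₃* c-commands the anaphor but is outside its binding domain → cannot satisfy Principle A.
*Odette₄* c-commands the anaphor but is outside its binding domain → cannot satisfy Principle A.
*Lucia₅* c-commands the anaphor within its binding domain → licit binder.
*Selin₆* c-commands the anaphor within its binding domain → licit binder.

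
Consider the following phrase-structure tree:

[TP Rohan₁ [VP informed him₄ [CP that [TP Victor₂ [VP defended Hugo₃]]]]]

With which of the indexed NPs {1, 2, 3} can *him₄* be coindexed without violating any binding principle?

none

*him* is a pronoun, so Principle B applies: it must be free in its binding domain.
Binding domain of *him₄*: the matrix TP, whose subject is Rohan₁.
*Rohan₁* c-commands the pronoun within its binding domain → coindexation would violate Principle B.
*Victor₂*: the pronoun c-commands this R-expression → coindexation would violate Principle C on *Victor₂*.
*Hugo₃*: the pronoun c-commands this R-expression → coindexation would violate Principle C on *Hugo₃*.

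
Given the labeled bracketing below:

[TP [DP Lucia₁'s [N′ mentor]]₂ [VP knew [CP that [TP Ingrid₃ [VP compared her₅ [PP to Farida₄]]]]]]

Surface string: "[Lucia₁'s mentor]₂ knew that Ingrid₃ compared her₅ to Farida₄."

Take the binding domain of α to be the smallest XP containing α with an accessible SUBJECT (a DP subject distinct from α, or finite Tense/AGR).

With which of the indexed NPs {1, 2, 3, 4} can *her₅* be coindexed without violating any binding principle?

{1, 2}

*her* is a pronoun, so Principle B applies: it must be free in its binding domain.
Binding domain of *her₅*: the embedded TP, whose subject is Ingrid₃.
*Lucia₁* and the pronoun do not c-command one another → neither Principle B nor Principle C is at stake; coindexation permitted.
*[Lucia₁'s mentor]₂* c-commands the pronoun but from outside its binding domain, and is not c-commanded by it → coindexation permitted.
*Ingrid₃* c-commands the pronoun within its binding domain → coindexation would violate Principle B.
*Farida₄*: the pronoun c-commands this R-expression → coindexation would violate Principle C on *Farida₄*.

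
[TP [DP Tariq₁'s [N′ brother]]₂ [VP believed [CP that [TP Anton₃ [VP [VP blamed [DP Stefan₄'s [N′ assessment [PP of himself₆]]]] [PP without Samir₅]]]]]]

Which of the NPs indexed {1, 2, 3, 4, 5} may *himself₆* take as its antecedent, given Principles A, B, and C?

*himself* is an anaphor, so Principle A applies: it must be bound in its binding domain.
Binding domain of *himself₆*: the possessed DP, whose subject is Stefan₄.
*Tariq₁* does not c-command the anaphor → cannot bind it.
*[Tariq₁'s brother]₂* c-commands the anaphor but is outside its binding domain → cannot satisfy Principle A.
*Anton₃* c-commands the anaphor but is outside its binding domain → cannot satisfy Principle A.
*Stefan₄* c-commands the anaphor within its binding domain → licit binder.
*Samir₅* does not c-command the anaphor → cannot bind it.

{4}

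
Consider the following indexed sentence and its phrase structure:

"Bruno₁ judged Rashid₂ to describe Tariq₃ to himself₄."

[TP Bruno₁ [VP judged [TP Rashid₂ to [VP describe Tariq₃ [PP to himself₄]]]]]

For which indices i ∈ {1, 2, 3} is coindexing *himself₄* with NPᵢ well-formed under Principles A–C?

*himself* is an anaphor, so Principle A applies: it must be bound in its binding domain.
Binding domain of *himself₄*: the embedded TP, whose subject is Rashid₂.
*Bruno₁* c-commands the anaphor but is outside its binding domain → cannot satisfy Principle A.
*Rashid₂* c-commands the anaphor within its binding domain → licit binder.
*Tariq₃* c-commands the anaphor within its binding domain → licit binder.

{2, 3}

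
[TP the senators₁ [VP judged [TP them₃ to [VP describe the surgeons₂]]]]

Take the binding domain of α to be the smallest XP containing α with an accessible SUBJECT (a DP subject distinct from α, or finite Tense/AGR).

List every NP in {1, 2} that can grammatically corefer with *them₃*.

*them* is a pronoun, so Principle B applies: it must be free in its binding domain.
Binding domain of *them₃*: the matrix TP, whose subject is the senators₁.
*the senators₁* c-commands the pronoun within its binding domain → coindexation would violate Principle B.
*the surgeons₂*: the pronoun c-commands this R-expression → coindexation would violate Principle C on *the surgeons₂*.

none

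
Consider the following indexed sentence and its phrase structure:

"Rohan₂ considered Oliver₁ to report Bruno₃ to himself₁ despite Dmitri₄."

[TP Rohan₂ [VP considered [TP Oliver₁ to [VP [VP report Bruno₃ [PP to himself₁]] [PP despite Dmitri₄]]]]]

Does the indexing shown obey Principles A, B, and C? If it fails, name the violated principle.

grammatical

The two coindexed NPs are *Oliver₁* and *himself₁*.
*himself₁* is an anaphor; its binding domain is the embedded TP, whose subject is Oliver₁. *Oliver₁* c-commands it within that domain and shares its index, so Principle A is satisfied.
*Oliver₁* is an R-expression; *himself₁* does not c-command it, and no other NP shares its index, so Principle C is satisfied.
All principles are respected.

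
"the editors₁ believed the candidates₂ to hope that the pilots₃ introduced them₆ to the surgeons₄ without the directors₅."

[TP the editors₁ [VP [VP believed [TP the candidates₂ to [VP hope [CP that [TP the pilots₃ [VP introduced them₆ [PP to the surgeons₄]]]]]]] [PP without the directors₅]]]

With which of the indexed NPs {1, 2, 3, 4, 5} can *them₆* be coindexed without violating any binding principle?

{1, 2, 5}

*them* is a pronoun, so Principle B applies: it must be free in its binding domain.
Binding domain of *them₆*: the embedded TP, whose subject is the pilots₃.
*the editors₁* c-commands the pronoun but from outside its binding domain, and is not c-commanded by it → coindexation permitted.
*the candidates₂* c-commands the pronoun but from outside its binding domain, and is not c-commanded by it → coindexation permitted.
*the pilots₃* c-commands the pronoun within its binding domain → coindexation would violate Principle B.
*the surgeons₄*: the pronoun c-commands this R-expression → coindexation would violate Principle C on *the surgeons₄*.
*the directors₅* and the pronoun do not c-command one another → neither Principle B nor Principle C is at stake; coindexation permitted.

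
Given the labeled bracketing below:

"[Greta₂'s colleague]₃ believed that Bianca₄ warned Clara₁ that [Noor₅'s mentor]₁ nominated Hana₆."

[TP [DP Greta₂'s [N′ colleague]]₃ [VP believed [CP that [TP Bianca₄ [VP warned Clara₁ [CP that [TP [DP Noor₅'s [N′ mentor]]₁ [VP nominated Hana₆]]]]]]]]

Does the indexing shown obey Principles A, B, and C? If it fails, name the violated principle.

Principle C

The two coindexed NPs are *[Noor₅'s mentor]₁* and *Clara₁*.
*[Noor₅'s mentor]₁* is an R-expression. Principle C requires it to be free everywhere.
*Clara₁* c-commands it and carries the same index.
The R-expression is bound → Principle C violation.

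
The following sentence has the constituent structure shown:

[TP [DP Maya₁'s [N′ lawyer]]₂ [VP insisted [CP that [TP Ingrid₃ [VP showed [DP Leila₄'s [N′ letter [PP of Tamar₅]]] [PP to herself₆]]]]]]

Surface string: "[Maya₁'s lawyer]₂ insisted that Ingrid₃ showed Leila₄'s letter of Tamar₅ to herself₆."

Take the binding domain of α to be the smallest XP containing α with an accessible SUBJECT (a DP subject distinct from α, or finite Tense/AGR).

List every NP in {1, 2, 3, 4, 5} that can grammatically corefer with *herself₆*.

*herself* is an anaphor, so Principle A applies: it must be bound in its binding domain.
Binding domain of *herself₆*: the embedded TP, whose subject is Ingrid₃.
*Maya₁* does not c-command the anaphor → cannot bind it.
*[Maya₁'s lawyer]₂* c-commands the anaphor but is outside its binding domain → cannot satisfy Principle A.
*Ingrid₃* c-commands the anaphor within its binding domain → licit binder.
*Leila₄* does not c-command the anaphor → cannot bind it.
*Tamar₅* does not c-command the anaphor → cannot bind it.

{3}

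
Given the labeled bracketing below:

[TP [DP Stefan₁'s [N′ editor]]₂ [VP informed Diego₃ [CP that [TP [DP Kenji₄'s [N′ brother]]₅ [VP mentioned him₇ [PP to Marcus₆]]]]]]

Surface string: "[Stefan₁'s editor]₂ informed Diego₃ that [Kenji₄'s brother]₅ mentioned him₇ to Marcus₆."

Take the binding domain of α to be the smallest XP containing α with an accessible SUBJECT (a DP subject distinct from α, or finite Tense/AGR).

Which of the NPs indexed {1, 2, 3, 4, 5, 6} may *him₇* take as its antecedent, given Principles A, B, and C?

{1, 2, 3, 4}

*him* is a pronoun, so Principle B applies: it must be free in its binding domain.
Binding domain of *him₇*: the embedded TP, whose subject is [Kenji₄'s brother]₅.
*Stefan₁* and the pronoun do not c-command one another → neither Principle B nor Principle C is at stake; coindexation permitted.
*[Stefan₁'s editor]₂* c-commands the pronoun but from outside its binding domain, and is not c-commanded by it → coindexation permitted.
*Diego₃* c-commands the pronoun but from outside its binding domain, and is not c-commanded by it → coindexation permitted.
*Kenji₄* and the pronoun do not c-command one another → neither Principle B nor Principle C is at stake; coindexation permitted.
*[Kenji₄'s brother]₅* c-commands the pronoun within its binding domain → coindexation would violate Principle B.
*Marcus₆*: the pronoun c-commands this R-expression → coindexation would violate Principle C on *Marcus₆*.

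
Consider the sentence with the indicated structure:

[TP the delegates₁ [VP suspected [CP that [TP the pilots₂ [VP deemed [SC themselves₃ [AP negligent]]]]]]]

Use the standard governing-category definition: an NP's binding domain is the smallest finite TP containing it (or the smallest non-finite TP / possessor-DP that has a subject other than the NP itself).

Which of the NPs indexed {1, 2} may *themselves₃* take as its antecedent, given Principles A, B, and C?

{2}

*themselves* is an anaphor, so Principle A applies: it must be bound in its binding domain.
Binding domain of *themselves₃*: the embedded TP, whose subject is the pilots₂.
*the delegates₁* c-commands the anaphor but is outside its binding domain → cannot satisfy Principle A.
*the pilots₂* c-commands the anaphor within its binding domain → licit binder.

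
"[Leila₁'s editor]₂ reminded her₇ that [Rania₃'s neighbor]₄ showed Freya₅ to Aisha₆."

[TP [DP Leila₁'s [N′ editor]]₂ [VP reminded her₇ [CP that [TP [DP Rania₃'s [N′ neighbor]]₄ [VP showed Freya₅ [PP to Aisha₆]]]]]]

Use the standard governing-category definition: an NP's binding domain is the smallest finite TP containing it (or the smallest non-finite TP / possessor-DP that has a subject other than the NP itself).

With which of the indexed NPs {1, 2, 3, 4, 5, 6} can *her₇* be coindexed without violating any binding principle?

{1}

*her* is a pronoun, so Principle B applies: it must be free in its binding domain.
Binding domain of *her₇*: the matrix TP, whose subject is [Leila₁'s editor]₂.
*Leila₁* and the pronoun do not c-command one another → neither Principle B nor Principle C is at stake; coindexation permitted.
*[Leila₁'s editor]₂* c-commands the pronoun within its binding domain → coindexation would violate Principle B.
*Rania₃*: the pronoun c-commands this R-expression → coindexation would violate Principle C on *Rania₃*.
*[Rania₃'s neighbor]₄*: the pronoun c-commands this R-expression → coindexation would violate Principle C on *[Rania₃'s neighbor]₄*.
*Freya₅*: the pronoun c-commands this R-expression → coindexation would violate Principle C on *Freya₅*.
*Aisha₆*: the pronoun c-commands this R-expression → coindexation would violate Principle C on *Aisha₆*.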